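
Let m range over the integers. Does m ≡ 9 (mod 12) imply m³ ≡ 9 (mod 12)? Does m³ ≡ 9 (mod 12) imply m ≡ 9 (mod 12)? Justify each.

Forward direction. Suppose m ≡ 9 (mod 12). Write m = 12j + 9. Then (12j + 9)³ = 1728j³ + 3888j² + 2916j + 729 = 12(144j³ + 324j² + 243j + 60) + 9, so m³ ≡ 9 (mod 12).

Converse. For the converse, argue contrapositively. If m ≢ 9 (mod 12), then m is congruent to one of 0, 1, 2, 3, 4, 5, 6, 7, 8, 10, 11 modulo 12, and these give m³ ≡ 0, 1, 8, 3, 4, 5, 0, 7, 8, 4, 11 respectively — never 9.

Equivalent; both directions hold.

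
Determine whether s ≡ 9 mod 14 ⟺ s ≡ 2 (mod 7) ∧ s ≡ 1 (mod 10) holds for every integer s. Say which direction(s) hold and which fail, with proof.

Forward direction. This fails: s = 65 gives 65 ≡ 9 (mod 14) but 65 ≡ 5 (mod 10), so the conjunction on the right does not hold.

Converse. If s ≡ 2 (mod 7) and s ≡ 1 (mod 10), then by the Chinese remainder theorem s ≡ 51 (mod 70). Since 51 ≡ 9 (mod 14) and 14 ∣ 70, we get s ≡ 9 (mod 14).

Only the converse holds.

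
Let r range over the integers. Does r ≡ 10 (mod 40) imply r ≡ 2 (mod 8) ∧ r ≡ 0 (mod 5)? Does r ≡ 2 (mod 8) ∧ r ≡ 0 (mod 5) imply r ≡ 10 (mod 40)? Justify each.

Both implications hold.

(⇐) If r ≡ 2 (mod 8) and r ≡ 0 (mod 5), then by the Chinese remainder theorem r ≡ 10 (mod 40). This is exactly r ≡ 10 (mod 40).

(⇒) Suppose r ≡ 10 (mod 40); write r = 40j + 10. Since 8 ∣ 40, reducing mod 8 gives r ≡ 10 ≡ 2 (mod 8); since 5 ∣ 40, reducing mod 5 gives r ≡ 10 ≡ 0 (mod 5).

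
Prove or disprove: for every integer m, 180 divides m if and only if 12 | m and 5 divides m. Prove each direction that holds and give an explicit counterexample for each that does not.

Only the forward direction holds.

[⇐] This fails: take m = 60. Both 12 ∣ 60 and 5 ∣ 60, yet 60 is not a multiple of 180 (since 60 = 0·180 + 60), so 180 ∤ 60.

[⇒] If 180 ∣ m, write m = 180q. Since 180 = 15·12, m = 12·(15q), so 12 ∣ m; and since 180 = 36·5, m = 5·(36q), so 5 ∣ m.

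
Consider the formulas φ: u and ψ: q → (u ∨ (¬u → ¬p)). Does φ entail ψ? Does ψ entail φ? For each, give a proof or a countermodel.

(→) Assume the antecedent. If u is true, q → (u ∨ (¬u → ¬p)) reduces to true regardless of the other variables. If u is false, the antecedent cannot hold. Either way q → (u ∨ (¬u → ¬p)) holds.

(←) This fails. Under u = F, p = F, q = F, the left side is false but the right side is true.

(⇒) holds; (⇐) fails.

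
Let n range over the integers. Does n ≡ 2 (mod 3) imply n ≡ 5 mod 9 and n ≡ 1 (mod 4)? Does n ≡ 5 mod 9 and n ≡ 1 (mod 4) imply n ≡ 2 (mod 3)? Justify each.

(→) This fails: n = 32 gives 32 ≡ 2 (mod 3) but 32 ≡ 0 (mod 4), so the conjunction on the right does not hold.

(←) Conversely, if n ≡ 5 (mod 9) and n ≡ 1 (mod 4), then by the Chinese remainder theorem n ≡ 5 (mod 36). Since 5 ≡ 2 (mod 3) and 3 ∣ 36, we get n ≡ 2 (mod 3).

Only the converse holds.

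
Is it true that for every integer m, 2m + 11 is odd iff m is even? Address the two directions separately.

The forward direction fails; the converse holds.

(⇒) This fails: take m = 5. Then 2m + 11 = 21, which is odd, yet m = 5 is odd, not even.

(⇐) Suppose m is even. Since 2 is even, 2m is even for every m, so 2m + 11 has the same parity as 11, which is odd. Hence 2m + 11 is odd.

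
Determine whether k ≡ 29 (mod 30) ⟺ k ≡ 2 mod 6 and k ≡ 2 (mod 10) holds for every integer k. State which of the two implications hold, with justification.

Forward direction. This fails: k = 29 gives 29 ≡ 29 (mod 30) but 29 ≡ 5 (mod 6), so the conjunction on the right does not hold.

Converse. This fails: k = 2 satisfies both congruences on the right (2 ≡ 2 mod 6 and 2 ≡ 2 mod 10) yet 2 ≡ 2 (mod 30), not 29.

Both directions fail.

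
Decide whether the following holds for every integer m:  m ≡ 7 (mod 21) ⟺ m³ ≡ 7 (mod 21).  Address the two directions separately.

(⟹) Suppose m ≡ 7 (mod 21). Write m = 21j + 7. Then (21j + 7)³ = 9261j³ + 9261j² + 3087j + 343 = 21(441j³ + 441j² + 147j + 16) + 7, so m³ ≡ 7 (mod 21).

(⟸) Conversely, suppose m³ ≡ 7 (mod 21). The only residue r in {0, …, 20} with r³ ≡ 7 (mod 21) is r = 7, so m ≡ 7 (mod 21).

The biconditional holds.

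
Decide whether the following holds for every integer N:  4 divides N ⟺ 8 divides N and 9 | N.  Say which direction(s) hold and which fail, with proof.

Not equivalent: only (⇐) holds.

(⇒) This fails: take N = 4. Certainly 4 ∣ 4, but 8 ∤ 4.

(⇐) Suppose 8 ∣ N and 9 ∣ N. Any common multiple of 8 and 9 is a multiple of their lcm; here gcd(8, 9) = 1, so lcm(8, 9) = 8·9 = 72, so 72 ∣ N. Since 4 ∣ 72, it follows that 4 ∣ N.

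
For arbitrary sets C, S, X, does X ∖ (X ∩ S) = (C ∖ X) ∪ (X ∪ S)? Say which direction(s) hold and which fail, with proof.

(⟸) This inclusion fails. Take C = {1}, S = ∅, X = ∅; then 1 ∈ (C ∖ X) ∪ (X ∪ S) but 1 ∉ X ∖ (X ∩ S).

(⟹) Let x ∈ X ∖ (X ∩ S). Then either x ∈ X and x ∉ C, S; or x ∈ C ∩ X and x ∉ S. In each case x ∈ (C ∖ X) ∪ (X ∪ S), so X ∖ (X ∩ S) ⊆ (C ∖ X) ∪ (X ∪ S).

The sets are not equal: only the forward inclusion holds.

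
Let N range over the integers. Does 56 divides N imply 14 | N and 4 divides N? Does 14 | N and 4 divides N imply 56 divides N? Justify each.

The forward direction holds; the converse fails.

(⇐) This fails: take N = 28. Both 14 ∣ 28 and 4 ∣ 28, yet 28 is not a multiple of 56 (since 28 = 0·56 + 28), so 56 ∤ 28.

(⇒) If 56 ∣ N, write N = 56q. Since 56 = 4·14, N = 14·(4q), so 14 ∣ N; and since 56 = 14·4, N = 4·(14q), so 4 ∣ N.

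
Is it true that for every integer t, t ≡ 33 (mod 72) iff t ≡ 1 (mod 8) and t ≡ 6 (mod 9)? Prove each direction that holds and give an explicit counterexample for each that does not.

Equivalent; both directions hold.

(⇒) Suppose t ≡ 33 (mod 72); write t = 72j + 33. Since 8 ∣ 72, reducing mod 8 gives t ≡ 33 ≡ 1 (mod 8); since 9 ∣ 72, reducing mod 9 gives t ≡ 33 ≡ 6 (mod 9).

(⇐) Conversely, if t ≡ 1 (mod 8) and t ≡ 6 (mod 9), then by the Chinese remainder theorem t ≡ 33 (mod 72). This is exactly t ≡ 33 (mod 72).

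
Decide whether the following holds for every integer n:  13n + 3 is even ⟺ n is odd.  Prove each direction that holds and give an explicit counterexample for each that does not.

(⟹) Suppose 13n + 3 is even. Since 13 is odd, 13n and n have the same parity, so 13n + 3 ≡ n + 3 (mod 2). As 3 is odd, 13n + 3 is even exactly when n is odd. Thus n is odd.

(⟸) Conversely, suppose n is odd; write n = 2j + 1. Then 13n + 3 = 13·(2j + 1) + 3 = 2·13j + 16, which is even.

Both implications hold.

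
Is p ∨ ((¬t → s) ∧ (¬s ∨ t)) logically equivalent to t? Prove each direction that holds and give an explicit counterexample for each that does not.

(⇒) fails; (⇐) holds.

Forward direction. This fails. Under t = F, s = F, p = T, the left side is true but the right side is false.

Converse. Assume the antecedent. If t is true, p ∨ ((¬t → s) ∧ (¬s ∨ t)) reduces to true regardless of the other variables. If t is false, the antecedent cannot hold. Either way p ∨ ((¬t → s) ∧ (¬s ∨ t)) holds.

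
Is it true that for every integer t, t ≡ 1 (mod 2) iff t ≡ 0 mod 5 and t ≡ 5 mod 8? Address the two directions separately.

Forward direction. This fails: t = 1 gives 1 ≡ 1 (mod 2) but 1 ≡ 1 (mod 5), so the conjunction on the right does not hold.

Converse. If t ≡ 0 (mod 5) and t ≡ 5 (mod 8), then by the Chinese remainder theorem t ≡ 5 (mod 40). Since 5 ≡ 1 (mod 2) and 2 ∣ 40, we get t ≡ 1 (mod 2).

Only the reverse direction holds.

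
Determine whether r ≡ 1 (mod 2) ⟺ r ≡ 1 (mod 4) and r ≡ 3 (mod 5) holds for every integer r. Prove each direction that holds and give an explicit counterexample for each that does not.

Only the converse holds.

[⇒] This fails: r = 1 gives 1 ≡ 1 (mod 2) but 1 ≡ 1 (mod 5), so the conjunction on the right does not hold.

[⇐] Conversely, if r ≡ 1 (mod 4) and r ≡ 3 (mod 5), then by the Chinese remainder theorem r ≡ 13 (mod 20). Since 13 ≡ 1 (mod 2) and 2 ∣ 20, we get r ≡ 1 (mod 2).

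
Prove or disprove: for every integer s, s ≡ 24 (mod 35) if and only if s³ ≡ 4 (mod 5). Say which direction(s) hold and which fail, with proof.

The forward direction holds; the converse fails.

(→) Suppose s ≡ 24 (mod 35). Then s³ ≡ 24³ = 13824 (mod 35), and since 5 ∣ 35, also s³ ≡ 4 (mod 5).

(←) This fails: take s = 4. Then 4³ = 64 ≡ 4 (mod 5), yet 4 ≡ 4 (mod 35), not 24.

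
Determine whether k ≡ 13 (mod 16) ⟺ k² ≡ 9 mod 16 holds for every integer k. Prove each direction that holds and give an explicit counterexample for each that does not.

Only the forward implication holds.

(⟹) Suppose k ≡ 13 (mod 16). Write k = 16j + 13. Then (16j + 13)² = 256j² + 416j + 169 = 16(16j² + 26j + 10) + 9, so k² ≡ 9 (mod 16).

(⟸) This fails: take k = 3. Then 3² = 9 ≡ 9 (mod 16), yet 3 ≡ 3 (mod 16), not 13.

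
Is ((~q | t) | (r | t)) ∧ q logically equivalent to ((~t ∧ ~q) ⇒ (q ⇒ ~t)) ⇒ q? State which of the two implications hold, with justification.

(→) Assume the antecedent. If r is true, the antecedent forces (r = T, t = F, q = T) or (r = T, t = T, q = T), and ((~t ∧ ~q) ⇒ (q ⇒ ~t)) ⇒ q holds there. If r is false, the antecedent forces (r = F, t = T, q = T), and ((~t ∧ ~q) ⇒ (q ⇒ ~t)) ⇒ q holds there. Either way ((~t ∧ ~q) ⇒ (q ⇒ ~t)) ⇒ q holds.

(←) This fails. Under r = F, t = F, q = T, the left side is false but the right side is true.

Only the forward direction holds.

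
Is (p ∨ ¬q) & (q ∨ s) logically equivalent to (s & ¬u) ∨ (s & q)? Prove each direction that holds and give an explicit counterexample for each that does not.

Neither direction holds.

(⇒) This fails. Under q = T, s = F, p = T, u = F, the left side is true but the right side is false.

(⇐) This fails. Under q = T, s = T, p = F, u = F, the left side is false but the right side is true.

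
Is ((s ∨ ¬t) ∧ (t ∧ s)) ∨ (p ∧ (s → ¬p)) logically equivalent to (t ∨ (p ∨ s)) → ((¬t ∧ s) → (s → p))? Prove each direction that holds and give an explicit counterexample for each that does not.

The forward direction holds; the converse fails.

(⇐) This fails. Under p = F, t = F, s = F, the left side is false but the right side is true.

(⇒) Assume the antecedent. If p is true, the consequent reduces to true regardless of the other variables. If p is false, the antecedent forces (p = F, t = T, s = T), and the consequent holds there. Either way the consequent holds.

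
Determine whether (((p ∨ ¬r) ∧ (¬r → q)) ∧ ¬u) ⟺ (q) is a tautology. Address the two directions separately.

(⟹) This fails. Under r = T, p = T, u = F, q = F, the left side is true but the right side is false.

(⟸) This fails. Under r = T, p = F, u = F, q = T, the left side is false but the right side is true.

Both directions fail.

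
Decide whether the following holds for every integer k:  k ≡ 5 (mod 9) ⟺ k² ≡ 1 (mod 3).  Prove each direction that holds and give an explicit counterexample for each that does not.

Only the forward direction holds.

(⇐) This fails: take k = 1. Then 1² = 1 ≡ 1 (mod 3), yet 1 ≡ 1 (mod 9), not 5.

(⇒) Suppose k ≡ 5 (mod 9). Then k² ≡ 5² = 25 (mod 9), and since 3 ∣ 9, also k² ≡ 1 (mod 3).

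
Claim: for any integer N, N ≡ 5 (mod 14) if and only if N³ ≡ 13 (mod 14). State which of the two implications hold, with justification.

(⇒) holds; (⇐) fails.

(⟹) Suppose N ≡ 5 (mod 14). Write N = 14j + 5. Then (14j + 5)³ = 2744j³ + 2940j² + 1050j + 125 = 14(196j³ + 210j² + 75j + 8) + 13, so N³ ≡ 13 (mod 14).

(⟸) This fails: take N = 3. Then 3³ = 27 ≡ 13 (mod 14), yet 3 ≡ 3 (mod 14), not 5.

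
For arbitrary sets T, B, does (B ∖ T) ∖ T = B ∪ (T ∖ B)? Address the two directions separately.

(⊆) holds; (⊇) fails.

(⊇) This inclusion fails. Take T = {1}, B = ∅; then 1 ∈ B ∪ (T ∖ B) but 1 ∉ (B ∖ T) ∖ T.

(⊆) Let x ∈ (B ∖ T) ∖ T. Then x ∈ B and x ∉ T, from which x ∈ B ∪ (T ∖ B).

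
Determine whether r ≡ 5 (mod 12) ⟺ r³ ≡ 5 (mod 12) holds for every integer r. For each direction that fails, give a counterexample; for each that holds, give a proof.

Both directions hold.

(⇒) Suppose r ≡ 5 (mod 12). Write r = 12j + 5. Then (12j + 5)³ = 1728j³ + 2160j² + 900j + 125 = 12(144j³ + 180j² + 75j + 10) + 5, so r³ ≡ 5 (mod 12).

(⇐) For the converse, argue contrapositively. If r ≢ 5 (mod 12), then r is congruent to one of 0, 1, 2, 3, 4, 6, 7, 8, 9, 10, 11 modulo 12, and these give r³ ≡ 0, 1, 8, 3, 4, 0, 7, 8, 9, 4, 11 respectively — never 5.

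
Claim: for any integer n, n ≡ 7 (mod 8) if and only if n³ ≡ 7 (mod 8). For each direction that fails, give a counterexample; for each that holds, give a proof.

(→) Suppose n ≡ 7 (mod 8). Write n = 8j + 7. Then (8j + 7)³ = 512j³ + 1344j² + 1176j + 343 = 8(64j³ + 168j² + 147j + 42) + 7, so n³ ≡ 7 (mod 8).

(←) For the converse, argue contrapositively. If n ≢ 7 (mod 8), then n is congruent to one of 0, 1, 2, 3, 4, 5, 6 modulo 8, and these give n³ ≡ 0, 1, 0, 3, 0, 5, 0 respectively — never 7.

Both directions hold.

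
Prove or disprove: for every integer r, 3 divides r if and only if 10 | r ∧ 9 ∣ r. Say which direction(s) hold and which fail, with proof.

(→) This fails: take r = 3. Certainly 3 ∣ 3, but 10 ∤ 3.

(←) Suppose 10 ∣ r and 9 ∣ r. Any common multiple of 10 and 9 is a multiple of their lcm; here gcd(10, 9) = 1, so lcm(10, 9) = 10·9 = 90, so 90 ∣ r. Since 3 ∣ 90, it follows that 3 ∣ r.

Only the reverse direction holds.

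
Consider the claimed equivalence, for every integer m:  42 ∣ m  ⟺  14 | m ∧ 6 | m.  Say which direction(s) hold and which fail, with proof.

Equivalent; both directions hold.

[⇒] If 42 ∣ m, write m = 42q. Since 42 = 3·14, m = 14·(3q), so 14 ∣ m; and since 42 = 7·6, m = 6·(7q), so 6 ∣ m.

[⇐] Suppose 14 ∣ m and 6 ∣ m. Any common multiple of 14 and 6 is a multiple of their lcm; here lcm(14, 6) = 14·6/gcd(14, 6) = 84/2 = 42, so 42 ∣ m.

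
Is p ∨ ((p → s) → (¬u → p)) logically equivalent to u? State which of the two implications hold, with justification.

Only the reverse direction holds.

(⟹) This fails. Under u = F, p = T, s = F, the left side is true but the right side is false.

(⟸) Assume the antecedent. If u is true, p ∨ ((p → s) → (¬u → p)) reduces to true regardless of the other variables. If u is false, the antecedent cannot hold. Either way p ∨ ((p → s) → (¬u → p)) holds.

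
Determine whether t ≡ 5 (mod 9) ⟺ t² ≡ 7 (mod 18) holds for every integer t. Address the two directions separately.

(⇒) fails and (⇐) fails.

(⇒) This fails: take t = 14. Then 14 ≡ 5 (mod 9), but 14² = 196 ≡ 16 (mod 18), not 7.

(⇐) This fails: take t = 13. Then 13² = 169 ≡ 7 (mod 18), yet 13 ≡ 4 (mod 9), not 5.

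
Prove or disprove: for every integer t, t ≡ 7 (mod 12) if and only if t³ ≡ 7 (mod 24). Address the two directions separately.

The forward direction fails; the converse holds.

Forward direction. This fails: take t = 19. Then 19 ≡ 7 (mod 12), but 19³ = 6859 ≡ 19 (mod 24), not 7.

Converse. The residues r modulo 24 with r³ ≡ 7 (mod 24) are exactly {7}, and each is ≡ 7 (mod 12).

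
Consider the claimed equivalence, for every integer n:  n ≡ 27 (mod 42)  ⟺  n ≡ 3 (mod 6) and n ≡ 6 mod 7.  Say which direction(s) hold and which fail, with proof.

(→) Suppose n ≡ 27 (mod 42); write n = 42j + 27. Since 6 ∣ 42, reducing mod 6 gives n ≡ 27 ≡ 3 (mod 6); since 7 ∣ 42, reducing mod 7 gives n ≡ 27 ≡ 6 (mod 7).

(←) Conversely, if n ≡ 3 (mod 6) and n ≡ 6 (mod 7), then by the Chinese remainder theorem n ≡ 27 (mod 42). This is exactly n ≡ 27 (mod 42).

Both directions hold; the statement is true.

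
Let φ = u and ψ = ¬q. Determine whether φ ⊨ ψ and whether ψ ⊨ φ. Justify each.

(⇒) fails and (⇐) fails.

Forward direction. This fails. Under u = T, q = T, the left side is true but the right side is false.

Converse. This fails. Under u = F, q = F, the left side is false but the right side is true.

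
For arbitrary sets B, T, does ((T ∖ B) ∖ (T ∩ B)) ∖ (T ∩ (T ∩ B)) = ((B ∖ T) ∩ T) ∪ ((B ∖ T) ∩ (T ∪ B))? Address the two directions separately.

(⊆) This inclusion fails. Take B = ∅, T = {1}; then 1 ∈ ((T ∖ B) ∖ (T ∩ B)) ∖ (T ∩ (T ∩ B)) but 1 ∉ ((B ∖ T) ∩ T) ∪ ((B ∖ T) ∩ (T ∪ B)).

(⊇) This inclusion fails. Take B = {1}, T = ∅; then 1 ∈ ((B ∖ T) ∩ T) ∪ ((B ∖ T) ∩ (T ∪ B)) but 1 ∉ ((T ∖ B) ∖ (T ∩ B)) ∖ (T ∩ (T ∩ B)).

Neither inclusion holds.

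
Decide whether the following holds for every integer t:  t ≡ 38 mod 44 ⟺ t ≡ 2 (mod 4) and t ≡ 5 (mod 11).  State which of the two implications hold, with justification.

Both directions hold.

[⇒] Suppose t ≡ 38 (mod 44); write t = 44j + 38. Since 4 ∣ 44, reducing mod 4 gives t ≡ 38 ≡ 2 (mod 4); since 11 ∣ 44, reducing mod 11 gives t ≡ 38 ≡ 5 (mod 11).

[⇐] Conversely, if t ≡ 2 (mod 4) and t ≡ 5 (mod 11), then by the Chinese remainder theorem t ≡ 38 (mod 44). This is exactly t ≡ 38 (mod 44).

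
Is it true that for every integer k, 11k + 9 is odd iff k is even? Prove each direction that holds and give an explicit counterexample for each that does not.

Both directions hold; the statement is true.

Converse. Suppose k is even; write k = 2j. Then 11k + 9 = 11·(2j) + 9 = 2·11j + 9, which is odd.

Forward direction. Suppose 11k + 9 is odd. Since 11 is odd, 11k and k have the same parity, so 11k + 9 ≡ k + 9 (mod 2). As 9 is odd, 11k + 9 is odd exactly when k is even. Thus k is even.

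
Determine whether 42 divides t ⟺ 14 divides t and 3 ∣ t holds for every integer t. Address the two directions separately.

(⟹) If 42 ∣ t, write t = 42q. Since 42 = 3·14, t = 14·(3q), so 14 ∣ t; and since 42 = 14·3, t = 3·(14q), so 3 ∣ t.

(⟸) Suppose 14 ∣ t and 3 ∣ t. Any common multiple of 14 and 3 is a multiple of their lcm; here gcd(14, 3) = 1, so lcm(14, 3) = 14·3 = 42, so 42 ∣ t.

Both implications hold.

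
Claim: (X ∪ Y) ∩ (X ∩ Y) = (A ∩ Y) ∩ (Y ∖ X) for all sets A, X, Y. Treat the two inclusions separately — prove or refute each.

Forward inclusion. This inclusion fails. Take A = ∅, X = {1}, Y = {1}; then 1 ∈ (X ∪ Y) ∩ (X ∩ Y) but 1 ∉ (A ∩ Y) ∩ (Y ∖ X).

Reverse inclusion. This inclusion fails. Take A = {1}, X = ∅, Y = {1}; then 1 ∈ (A ∩ Y) ∩ (Y ∖ X) but 1 ∉ (X ∪ Y) ∩ (X ∩ Y).

(⊆) fails and (⊇) fails.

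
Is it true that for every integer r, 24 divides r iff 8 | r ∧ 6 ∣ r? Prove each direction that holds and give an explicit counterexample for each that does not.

Both directions hold; the statement is true.

(⇐) Suppose 8 ∣ r and 6 ∣ r. Any common multiple of 8 and 6 is a multiple of their lcm; here lcm(8, 6) = 8·6/gcd(8, 6) = 48/2 = 24, so 24 ∣ r.

(⇒) If 24 ∣ r, write r = 24q. Since 24 = 3·8, r = 8·(3q), so 8 ∣ r; and since 24 = 4·6, r = 6·(4q), so 6 ∣ r.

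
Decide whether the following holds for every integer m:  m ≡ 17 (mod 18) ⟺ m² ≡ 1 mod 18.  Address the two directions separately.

Not equivalent: only (⇒) holds.

Forward direction. Suppose m ≡ 17 (mod 18). Write m = 18j + 17. Then (18j + 17)² = 324j² + 612j + 289 = 18(18j² + 34j + 16) + 1, so m² ≡ 1 (mod 18).

Converse. This fails: take m = 1. Then 1² = 1 ≡ 1 (mod 18), yet 1 ≡ 1 (mod 18), not 17.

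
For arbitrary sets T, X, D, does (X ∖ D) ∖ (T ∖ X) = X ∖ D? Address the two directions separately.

Reverse inclusion. Let x ∈ X ∖ D. Then either x ∈ X and x ∉ T, D; or x ∈ T ∩ X and x ∉ D. In each case x ∈ (X ∖ D) ∖ (T ∖ X), so X ∖ D ⊆ (X ∖ D) ∖ (T ∖ X).

Forward inclusion. Let x ∈ (X ∖ D) ∖ (T ∖ X). Then either x ∈ X and x ∉ T, D; or x ∈ T ∩ X and x ∉ D. In each case x ∈ X ∖ D, so (X ∖ D) ∖ (T ∖ X) ⊆ X ∖ D.

Both inclusions hold; the sets are equal.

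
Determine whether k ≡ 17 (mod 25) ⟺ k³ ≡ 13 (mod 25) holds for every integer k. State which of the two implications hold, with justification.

(⇒) Suppose k ≡ 17 (mod 25). Write k = 25j + 17. Then (25j + 17)³ = 15625j³ + 31875j² + 21675j + 4913 = 25(625j³ + 1275j² + 867j + 196) + 13, so k³ ≡ 13 (mod 25).

(⇐) Conversely, suppose k³ ≡ 13 (mod 25). The only residue r in {0, …, 24} with r³ ≡ 13 (mod 25) is r = 17, so k ≡ 17 (mod 25).

Both implications hold.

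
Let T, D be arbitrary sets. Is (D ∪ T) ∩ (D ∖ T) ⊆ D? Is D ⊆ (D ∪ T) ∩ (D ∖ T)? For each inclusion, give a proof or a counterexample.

The sets are not equal: only the forward inclusion holds.

Forward inclusion. Let x ∈ (D ∪ T) ∩ (D ∖ T). Then x ∈ D and x ∉ T, from which x ∈ D.

Reverse inclusion. This inclusion fails. Take T = {1}, D = {1}; then 1 ∈ D but 1 ∉ (D ∪ T) ∩ (D ∖ T).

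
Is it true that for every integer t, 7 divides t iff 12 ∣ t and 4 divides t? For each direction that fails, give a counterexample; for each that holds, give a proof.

(⟹) This fails: take t = 7. Certainly 7 ∣ 7, but 12 ∤ 7.

(⟸) This fails: take t = 12. Both 12 ∣ 12 and 4 ∣ 12, yet 12 is not a multiple of 7 (since 12 = 1·7 + 5), so 7 ∤ 12.

(⇒) fails and (⇐) fails.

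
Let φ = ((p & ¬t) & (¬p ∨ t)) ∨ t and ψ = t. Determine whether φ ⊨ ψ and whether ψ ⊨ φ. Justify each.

(⇐) Assume the antecedent. If p is true, the antecedent forces (p = T, t = T), and ((p & ¬t) & (¬p ∨ t)) ∨ t holds there. If p is false, the antecedent forces (p = F, t = T), and ((p & ¬t) & (¬p ∨ t)) ∨ t holds there. Either way ((p & ¬t) & (¬p ∨ t)) ∨ t holds.

(⇒) Assume the antecedent. If p is true, the antecedent forces (p = T, t = T), and t holds there. If p is false, the antecedent forces (p = F, t = T), and t holds there. Either way t holds.

The biconditional holds.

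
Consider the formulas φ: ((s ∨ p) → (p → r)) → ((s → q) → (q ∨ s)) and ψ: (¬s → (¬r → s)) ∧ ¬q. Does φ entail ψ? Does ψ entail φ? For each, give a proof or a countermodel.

Both directions fail.

Forward direction. This fails. Under s = F, p = T, q = F, r = F, the left side is true but the right side is false.

Converse. This fails. Under s = F, p = F, q = F, r = T, the left side is false but the right side is true.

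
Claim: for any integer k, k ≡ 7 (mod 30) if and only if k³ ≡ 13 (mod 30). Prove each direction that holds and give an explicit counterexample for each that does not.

The biconditional holds.

[⇒] Suppose k ≡ 7 (mod 30). Write k = 30j + 7. Then (30j + 7)³ = 27000j³ + 18900j² + 4410j + 343 = 30(900j³ + 630j² + 147j + 11) + 13, so k³ ≡ 13 (mod 30).

[⇐] Conversely, suppose k³ ≡ 13 (mod 30). The only residue r in {0, …, 29} with r³ ≡ 13 (mod 30) is r = 7, so k ≡ 7 (mod 30).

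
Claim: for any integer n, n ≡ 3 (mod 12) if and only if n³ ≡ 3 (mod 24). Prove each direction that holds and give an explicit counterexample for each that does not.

[⇒] This fails: take n = 15. Then 15 ≡ 3 (mod 12), but 15³ = 3375 ≡ 15 (mod 24), not 3.

[⇐] Conversely, the residues r modulo 24 with r³ ≡ 3 (mod 24) are exactly {3}, and each is ≡ 3 (mod 12).

The forward direction fails; the converse holds.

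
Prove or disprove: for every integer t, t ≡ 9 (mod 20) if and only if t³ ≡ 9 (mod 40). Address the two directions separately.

Only the reverse direction holds.

(←) The residues r modulo 40 with r³ ≡ 9 (mod 40) are exactly {9}, and each is ≡ 9 (mod 20).

(→) This fails: take t = 29. Then 29 ≡ 9 (mod 20), but 29³ = 24389 ≡ 29 (mod 40), not 9.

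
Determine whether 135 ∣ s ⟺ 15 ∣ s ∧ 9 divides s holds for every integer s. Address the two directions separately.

(←) This fails: take s = 45. Both 15 ∣ 45 and 9 ∣ 45, yet 45 is not a multiple of 135 (since 45 = 0·135 + 45), so 135 ∤ 45.

(→) If 135 ∣ s, write s = 135q. Since 135 = 9·15, s = 15·(9q), so 15 ∣ s; and since 135 = 15·9, s = 9·(15q), so 9 ∣ s.

Only the forward direction holds.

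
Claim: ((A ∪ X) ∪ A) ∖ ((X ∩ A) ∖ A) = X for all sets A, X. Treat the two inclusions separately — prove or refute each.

(⊆) This inclusion fails. Take A = {1}, X = ∅; then 1 ∈ ((A ∪ X) ∪ A) ∖ ((X ∩ A) ∖ A) but 1 ∉ X.

(⊇) Let x ∈ X. Then either x ∈ X and x ∉ A; or x ∈ A ∩ X. In each case x ∈ ((A ∪ X) ∪ A) ∖ ((X ∩ A) ∖ A), so X ⊆ ((A ∪ X) ∪ A) ∖ ((X ∩ A) ∖ A).

(⊆) fails; (⊇) holds.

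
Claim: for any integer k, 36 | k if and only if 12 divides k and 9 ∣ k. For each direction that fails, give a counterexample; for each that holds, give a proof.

The biconditional holds.

(⇐) Suppose 12 ∣ k and 9 ∣ k. Any common multiple of 12 and 9 is a multiple of their lcm; here lcm(12, 9) = 12·9/gcd(12, 9) = 108/3 = 36, so 36 ∣ k.

(⇒) If 36 ∣ k, write k = 36q. Since 36 = 3·12, k = 12·(3q), so 12 ∣ k; and since 36 = 4·9, k = 9·(4q), so 9 ∣ k.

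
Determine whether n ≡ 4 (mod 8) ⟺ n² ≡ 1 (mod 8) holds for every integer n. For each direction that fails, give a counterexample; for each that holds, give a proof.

Neither direction holds.

(⟹) This fails: take n = 4. Then 4 ≡ 4 (mod 8), but 4² = 16 ≡ 0 (mod 8), not 1.

(⟸) This fails: take n = 1. Then 1² = 1 ≡ 1 (mod 8), yet 1 ≡ 1 (mod 8), not 4.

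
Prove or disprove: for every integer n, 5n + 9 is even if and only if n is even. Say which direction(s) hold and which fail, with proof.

Neither implication holds.

Forward direction. This fails: n = 5 gives 5n + 9 = 34, which is even, but 5 is odd, not even.

Converse. This also fails: n = 2 is even, but 5n + 9 = 19 is odd, not even.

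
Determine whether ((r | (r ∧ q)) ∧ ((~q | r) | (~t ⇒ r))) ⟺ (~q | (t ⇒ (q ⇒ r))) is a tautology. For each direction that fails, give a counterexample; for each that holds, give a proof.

Only the forward direction holds.

[⇒] Assume the antecedent. If r is true, ~q | (t ⇒ (q ⇒ r)) reduces to true regardless of the other variables. If r is false, the antecedent cannot hold. Either way ~q | (t ⇒ (q ⇒ r)) holds.

[⇐] This fails. Under r = F, q = F, t = F, the left side is false but the right side is true.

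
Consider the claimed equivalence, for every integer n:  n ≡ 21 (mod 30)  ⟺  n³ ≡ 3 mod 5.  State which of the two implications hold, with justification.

Neither implication holds.

Forward direction. This fails: take n = 21. Then 21 ≡ 21 (mod 30), but 21³ = 9261 ≡ 1 (mod 5), not 3.

Converse. This fails: take n = 2. Then 2³ = 8 ≡ 3 (mod 5), yet 2 ≡ 2 (mod 30), not 21.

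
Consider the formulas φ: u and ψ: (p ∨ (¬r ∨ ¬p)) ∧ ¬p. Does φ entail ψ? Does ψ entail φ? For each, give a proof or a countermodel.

Both directions fail.

[⇒] This fails. Under u = T, p = T, r = F, the left side is true but the right side is false.

[⇐] This fails. Under u = F, p = F, r = F, the left side is false but the right side is true.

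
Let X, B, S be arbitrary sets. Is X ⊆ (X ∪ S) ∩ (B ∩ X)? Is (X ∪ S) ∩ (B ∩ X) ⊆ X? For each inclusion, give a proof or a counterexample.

The sets are not equal: only the reverse inclusion holds.

Forward inclusion. This inclusion fails. Take X = {1}, B = ∅, S = ∅; then 1 ∈ X but 1 ∉ (X ∪ S) ∩ (B ∩ X).

Reverse inclusion. Let x ∈ (X ∪ S) ∩ (B ∩ X). Then either x ∈ X ∩ B and x ∉ S; or x ∈ X ∩ B ∩ S. In each case x ∈ X, so (X ∪ S) ∩ (B ∩ X) ⊆ X.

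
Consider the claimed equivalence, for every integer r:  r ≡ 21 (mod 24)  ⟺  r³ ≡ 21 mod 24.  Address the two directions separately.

(→) Suppose r ≡ 21 (mod 24). Write r = 24j + 21. Then (24j + 21)³ = 13824j³ + 36288j² + 31752j + 9261 = 24(576j³ + 1512j² + 1323j + 385) + 21, so r³ ≡ 21 (mod 24).

(←) Conversely, suppose r³ ≡ 21 (mod 24). The only residue r in {0, …, 23} with r³ ≡ 21 (mod 24) is r = 21, so r ≡ 21 (mod 24).

The biconditional holds.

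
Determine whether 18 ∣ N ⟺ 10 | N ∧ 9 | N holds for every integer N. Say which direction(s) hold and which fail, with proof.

Only the reverse direction holds.

(⇒) This fails: take N = 18. Certainly 18 ∣ 18, but 10 ∤ 18.

(⇐) Suppose 10 ∣ N and 9 ∣ N. Any common multiple of 10 and 9 is a multiple of their lcm; here gcd(10, 9) = 1, so lcm(10, 9) = 10·9 = 90, so 90 ∣ N. Since 18 ∣ 90, it follows that 18 ∣ N.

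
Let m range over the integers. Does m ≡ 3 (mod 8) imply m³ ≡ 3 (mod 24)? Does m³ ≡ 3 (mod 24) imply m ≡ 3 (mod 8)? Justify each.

Not equivalent: only (⇐) holds.

(⟹) This fails: take m = 11. Then 11 ≡ 3 (mod 8), but 11³ = 1331 ≡ 11 (mod 24), not 3.

(⟸) Conversely, the residues r modulo 24 with r³ ≡ 3 (mod 24) are exactly {3}, and each is ≡ 3 (mod 8).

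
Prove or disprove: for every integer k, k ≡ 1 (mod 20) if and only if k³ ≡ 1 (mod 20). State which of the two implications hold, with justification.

Both directions hold; the statement is true.

(⟹) Suppose k ≡ 1 (mod 20). Write k = 20j + 1. Then (20j + 1)³ = 8000j³ + 1200j² + 60j + 1 = 20(400j³ + 60j² + 3j) + 1, so k³ ≡ 1 (mod 20).

(⟸) Conversely, suppose k³ ≡ 1 (mod 20). The only residue r in {0, …, 19} with r³ ≡ 1 (mod 20) is r = 1, so k ≡ 1 (mod 20).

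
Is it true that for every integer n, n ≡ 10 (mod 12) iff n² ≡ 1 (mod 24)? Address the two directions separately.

(⇒) fails and (⇐) fails.

(⇒) This fails: take n = 10. Then 10 ≡ 10 (mod 12), but 10² = 100 ≡ 4 (mod 24), not 1.

(⇐) This fails: take n = 1. Then 1² = 1 ≡ 1 (mod 24), yet 1 ≡ 1 (mod 12), not 10.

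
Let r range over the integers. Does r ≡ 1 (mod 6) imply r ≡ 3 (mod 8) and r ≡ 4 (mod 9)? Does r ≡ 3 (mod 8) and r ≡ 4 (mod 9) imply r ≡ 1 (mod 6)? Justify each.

Only the reverse direction holds.

[⇒] This fails: r = 1 gives 1 ≡ 1 (mod 6) but 1 ≡ 1 (mod 8), so the conjunction on the right does not hold.

[⇐] Conversely, if r ≡ 3 (mod 8) and r ≡ 4 (mod 9), then by the Chinese remainder theorem r ≡ 67 (mod 72). Since 67 ≡ 1 (mod 6) and 6 ∣ 72, we get r ≡ 1 (mod 6).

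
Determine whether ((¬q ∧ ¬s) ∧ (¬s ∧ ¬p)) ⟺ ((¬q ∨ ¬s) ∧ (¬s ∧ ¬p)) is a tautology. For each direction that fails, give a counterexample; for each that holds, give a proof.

Only the forward direction holds.

(←) This fails. Under p = F, q = T, s = F, the left side is false but the right side is true.

(→) Assume the antecedent. If p is true, the antecedent cannot hold. If p is false, the antecedent forces (p = F, q = F, s = F), and (¬q ∨ ¬s) ∧ (¬s ∧ ¬p) holds there. Either way (¬q ∨ ¬s) ∧ (¬s ∧ ¬p) holds.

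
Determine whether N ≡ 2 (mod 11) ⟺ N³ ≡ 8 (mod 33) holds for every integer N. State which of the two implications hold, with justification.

(⇒) fails; (⇐) holds.

(⟹) This fails: take N = 13. Then 13 ≡ 2 (mod 11), but 13³ = 2197 ≡ 19 (mod 33), not 8.

(⟸) Conversely, the residues r modulo 33 with r³ ≡ 8 (mod 33) are exactly {2}, and each is ≡ 2 (mod 11).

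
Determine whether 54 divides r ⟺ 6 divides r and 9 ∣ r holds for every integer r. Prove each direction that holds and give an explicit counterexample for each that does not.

[⇒] If 54 ∣ r, write r = 54q. Since 54 = 9·6, r = 6·(9q), so 6 ∣ r; and since 54 = 6·9, r = 9·(6q), so 9 ∣ r.

[⇐] This fails: take r = 18. Both 6 ∣ 18 and 9 ∣ 18, yet 18 is not a multiple of 54 (since 18 = 0·54 + 18), so 54 ∤ 18.

Only the forward implication holds.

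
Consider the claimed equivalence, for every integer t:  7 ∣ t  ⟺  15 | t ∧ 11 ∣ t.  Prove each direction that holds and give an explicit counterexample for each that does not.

Neither direction holds.

Forward direction. This fails: take t = 7. Certainly 7 ∣ 7, but 15 ∤ 7.

Converse. This fails: take t = 165. Both 15 ∣ 165 and 11 ∣ 165, yet 165 is not a multiple of 7 (since 165 = 23·7 + 4), so 7 ∤ 165.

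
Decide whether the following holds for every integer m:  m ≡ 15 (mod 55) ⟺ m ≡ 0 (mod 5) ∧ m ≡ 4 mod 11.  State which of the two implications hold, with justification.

(⇐) If m ≡ 0 (mod 5) and m ≡ 4 (mod 11), then by the Chinese remainder theorem m ≡ 15 (mod 55). This is exactly m ≡ 15 (mod 55).

(⇒) Suppose m ≡ 15 (mod 55); write m = 55j + 15. Since 5 ∣ 55, reducing mod 5 gives m ≡ 15 ≡ 0 (mod 5); since 11 ∣ 55, reducing mod 11 gives m ≡ 15 ≡ 4 (mod 11).

Both directions hold; the statement is true.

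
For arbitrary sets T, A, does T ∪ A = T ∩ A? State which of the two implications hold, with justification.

(⟸) Let x ∈ T ∩ A. Then x ∈ T ∩ A, from which x ∈ T ∪ A.

(⟹) This inclusion fails. Take T = {1}, A = ∅; then 1 ∈ T ∪ A but 1 ∉ T ∩ A.

Only the reverse inclusion holds.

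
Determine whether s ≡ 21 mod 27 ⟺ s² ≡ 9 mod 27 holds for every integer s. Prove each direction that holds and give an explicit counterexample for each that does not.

Only the forward direction holds.

(⇒) Suppose s ≡ 21 mod 27. Write s = 27j + 21. Then (27j + 21)² = 729j² + 1134j + 441 = 27(27j² + 42j + 16) + 9, so s² ≡ 9 (mod 27).

(⇐) This fails: take s = 3. Then 3² = 9 ≡ 9 (mod 27), yet 3 ≡ 3 (mod 27), not 21.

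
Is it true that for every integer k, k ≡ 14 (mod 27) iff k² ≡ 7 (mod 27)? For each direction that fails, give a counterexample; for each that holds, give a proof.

The forward direction holds; the converse fails.

(⇐) This fails: take k = 13. Then 13² = 169 ≡ 7 (mod 27), yet 13 ≡ 13 (mod 27), not 14.

(⇒) Suppose k ≡ 14 (mod 27). Write k = 27j + 14. Then (27j + 14)² = 729j² + 756j + 196 = 27(27j² + 28j + 7) + 7, so k² ≡ 7 (mod 27).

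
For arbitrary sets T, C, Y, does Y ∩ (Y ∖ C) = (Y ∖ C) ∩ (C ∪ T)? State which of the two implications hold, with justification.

Forward inclusion. This inclusion fails. Take T = ∅, C = ∅, Y = {1}; then 1 ∈ Y ∩ (Y ∖ C) but 1 ∉ (Y ∖ C) ∩ (C ∪ T).

Reverse inclusion. Let x ∈ (Y ∖ C) ∩ (C ∪ T). Then x ∈ T ∩ Y and x ∉ C, from which x ∈ Y ∩ (Y ∖ C).

Only the reverse inclusion holds.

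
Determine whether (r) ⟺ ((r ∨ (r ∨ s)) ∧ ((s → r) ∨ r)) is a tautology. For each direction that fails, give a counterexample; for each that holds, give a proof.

Equivalent; both directions hold.

(⟹) Assume the antecedent. If r is true, (r ∨ (r ∨ s)) ∧ ((s → r) ∨ r) reduces to true regardless of the other variables. If r is false, the antecedent cannot hold. Either way (r ∨ (r ∨ s)) ∧ ((s → r) ∨ r) holds.

(⟸) Assume the antecedent. If r is true, r reduces to true regardless of the other variables. If r is false, the antecedent cannot hold. Either way r holds.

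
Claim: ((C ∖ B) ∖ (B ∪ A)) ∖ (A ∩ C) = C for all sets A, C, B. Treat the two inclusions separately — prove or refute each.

Only the forward inclusion holds.

(⟹) Let x ∈ ((C ∖ B) ∖ (B ∪ A)) ∖ (A ∩ C). Then x ∈ C and x ∉ A, B, from which x ∈ C.

(⟸) This inclusion fails. Take A = {1}, C = {1}, B = ∅; then 1 ∈ C but 1 ∉ ((C ∖ B) ∖ (B ∪ A)) ∖ (A ∩ C).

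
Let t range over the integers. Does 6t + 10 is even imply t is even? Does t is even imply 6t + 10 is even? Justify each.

Only the converse holds.

Forward direction. This fails: take t = 5. Then 6t + 10 = 40, which is even, yet t = 5 is odd, not even.

Converse. Suppose t is even. Since 6 is even, 6t is even for every t, so 6t + 10 has the same parity as 10, which is even. Hence 6t + 10 is even.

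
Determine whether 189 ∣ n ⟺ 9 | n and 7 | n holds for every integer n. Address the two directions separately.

Not equivalent: only (⇒) holds.

(⇒) If 189 ∣ n, write n = 189q. Since 189 = 21·9, n = 9·(21q), so 9 ∣ n; and since 189 = 27·7, n = 7·(27q), so 7 ∣ n.

(⇐) This fails: take n = 63. Both 9 ∣ 63 and 7 ∣ 63, yet 63 is not a multiple of 189 (since 63 = 0·189 + 63), so 189 ∤ 63.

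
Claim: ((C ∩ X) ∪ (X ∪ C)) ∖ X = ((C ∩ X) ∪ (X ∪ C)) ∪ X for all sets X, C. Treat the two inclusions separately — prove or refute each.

Only the forward inclusion holds.

Forward inclusion. Let x ∈ ((C ∩ X) ∪ (X ∪ C)) ∖ X. Then x ∈ C and x ∉ X, from which x ∈ ((C ∩ X) ∪ (X ∪ C)) ∪ X.

Reverse inclusion. This inclusion fails. Take X = {1}, C = ∅; then 1 ∈ ((C ∩ X) ∪ (X ∪ C)) ∪ X but 1 ∉ ((C ∩ X) ∪ (X ∪ C)) ∖ X.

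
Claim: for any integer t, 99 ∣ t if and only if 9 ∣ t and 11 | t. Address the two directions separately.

[⇐] Suppose 9 ∣ t and 11 ∣ t. Any common multiple of 9 and 11 is a multiple of their lcm; here gcd(9, 11) = 1, so lcm(9, 11) = 9·11 = 99, so 99 ∣ t.

[⇒] If 99 ∣ t, write t = 99q. Since 99 = 11·9, t = 9·(11q), so 9 ∣ t; and since 99 = 9·11, t = 11·(9q), so 11 ∣ t.

The biconditional holds.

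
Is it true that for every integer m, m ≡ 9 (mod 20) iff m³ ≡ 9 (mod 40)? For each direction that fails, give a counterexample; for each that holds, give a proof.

(⇒) This fails: take m = 29. Then 29 ≡ 9 (mod 20), but 29³ = 24389 ≡ 29 (mod 40), not 9.

(⇐) Conversely, the residues r modulo 40 with r³ ≡ 9 (mod 40) are exactly {9}, and each is ≡ 9 (mod 20).

Only the converse holds.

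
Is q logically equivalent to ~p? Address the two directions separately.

Neither direction holds.

(⟹) This fails. Under q = T, p = T, the left side is true but the right side is false.

(⟸) This fails. Under q = F, p = F, the left side is false but the right side is true.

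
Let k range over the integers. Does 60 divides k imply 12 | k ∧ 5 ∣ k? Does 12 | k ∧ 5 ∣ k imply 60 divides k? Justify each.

Forward direction. If 60 ∣ k, write k = 60q. Since 60 = 5·12, k = 12·(5q), so 12 ∣ k; and since 60 = 12·5, k = 5·(12q), so 5 ∣ k.

Converse. Suppose 12 ∣ k and 5 ∣ k. Any common multiple of 12 and 5 is a multiple of their lcm; here gcd(12, 5) = 1, so lcm(12, 5) = 12·5 = 60, so 60 ∣ k.

Both directions hold.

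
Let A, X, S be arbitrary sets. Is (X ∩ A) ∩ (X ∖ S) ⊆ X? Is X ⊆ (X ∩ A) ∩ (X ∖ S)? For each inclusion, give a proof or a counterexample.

Forward inclusion. Let x ∈ (X ∩ A) ∩ (X ∖ S). Then x ∈ A ∩ X and x ∉ S, from which x ∈ X.

Reverse inclusion. This inclusion fails. Take A = ∅, X = {1}, S = ∅; then 1 ∈ X but 1 ∉ (X ∩ A) ∩ (X ∖ S).

Only the forward inclusion holds.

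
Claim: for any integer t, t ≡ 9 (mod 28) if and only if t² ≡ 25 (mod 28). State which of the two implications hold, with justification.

(→) Suppose t ≡ 9 (mod 28). Write t = 28j + 9. Then (28j + 9)² = 784j² + 504j + 81 = 28(28j² + 18j + 2) + 25, so t² ≡ 25 (mod 28).

(←) This fails: take t = 5. Then 5² = 25 ≡ 25 (mod 28), yet 5 ≡ 5 (mod 28), not 9.

Only the forward implication holds.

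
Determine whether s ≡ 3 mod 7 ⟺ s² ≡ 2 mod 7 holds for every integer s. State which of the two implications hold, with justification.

(⇐) This fails: take s = 4. Then 4² = 16 ≡ 2 (mod 7), yet 4 ≡ 4 (mod 7), not 3.

(⇒) Suppose s ≡ 3 mod 7. Write s = 7j + 3. Then (7j + 3)² = 49j² + 42j + 9 = 7(7j² + 6j + 1) + 2, so s² ≡ 2 (mod 7).

Only the forward implication holds.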